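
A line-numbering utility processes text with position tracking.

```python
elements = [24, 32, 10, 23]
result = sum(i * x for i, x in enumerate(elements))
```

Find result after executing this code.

Step 1: Compute i * x for each (i, x) in enumerate([24, 32, 10, 23]):
  i=0, x=24: 0*24 = 0
  i=1, x=32: 1*32 = 32
  i=2, x=10: 2*10 = 20
  i=3, x=23: 3*23 = 69
Step 2: sum = 0 + 32 + 20 + 69 = 121.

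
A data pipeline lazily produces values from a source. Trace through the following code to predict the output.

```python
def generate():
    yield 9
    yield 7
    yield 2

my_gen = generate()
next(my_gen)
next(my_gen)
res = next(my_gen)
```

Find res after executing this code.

Step 1: generate() creates a generator.
Step 2: next(my_gen) yields 9 (consumed and discarded).
Step 3: next(my_gen) yields 7 (consumed and discarded).
Step 4: next(my_gen) yields 2, assigned to res.
Therefore res = 2.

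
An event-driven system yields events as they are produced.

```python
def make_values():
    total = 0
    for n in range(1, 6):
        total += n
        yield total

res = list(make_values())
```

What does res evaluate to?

Step 1: Generator accumulates running sum:
  n=1: total = 1, yield 1
  n=2: total = 3, yield 3
  n=3: total = 6, yield 6
  n=4: total = 10, yield 10
  n=5: total = 15, yield 15
Therefore res = [1, 3, 6, 10, 15].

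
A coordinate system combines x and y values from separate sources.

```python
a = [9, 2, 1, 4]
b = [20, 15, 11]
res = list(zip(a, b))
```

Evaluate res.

Step 1: zip stops at shortest (len(a)=4, len(b)=3):
  Index 0: (9, 20)
  Index 1: (2, 15)
  Index 2: (1, 11)
Step 2: Last element of a (4) has no pair, dropped.
Therefore res = [(9, 20), (2, 15), (1, 11)].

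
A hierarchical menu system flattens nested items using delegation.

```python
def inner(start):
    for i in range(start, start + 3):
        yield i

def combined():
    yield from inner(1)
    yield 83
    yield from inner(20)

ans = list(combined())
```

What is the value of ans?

Step 1: combined() delegates to inner(1):
  yield 1
  yield 2
  yield 3
Step 2: yield 83
Step 3: Delegates to inner(20):
  yield 20
  yield 21
  yield 22
Therefore ans = [1, 2, 3, 83, 20, 21, 22].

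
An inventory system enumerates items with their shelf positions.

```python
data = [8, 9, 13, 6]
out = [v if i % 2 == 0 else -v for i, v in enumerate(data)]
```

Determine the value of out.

Step 1: For each (i, v), keep v if i is even, negate if odd:
  i=0 (even): keep 8
  i=1 (odd): negate to -9
  i=2 (even): keep 13
  i=3 (odd): negate to -6
Therefore out = [8, -9, 13, -6].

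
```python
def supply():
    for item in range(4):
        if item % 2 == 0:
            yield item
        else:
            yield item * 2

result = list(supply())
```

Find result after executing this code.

Step 1: For each item in range(4), yield item if even, else item*2:
  item=0 (even): yield 0
  item=1 (odd): yield 1*2 = 2
  item=2 (even): yield 2
  item=3 (odd): yield 3*2 = 6
Therefore result = [0, 2, 2, 6].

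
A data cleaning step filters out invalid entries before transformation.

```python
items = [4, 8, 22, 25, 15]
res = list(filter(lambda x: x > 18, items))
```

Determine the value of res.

Step 1: Filter elements > 18:
  4: removed
  8: removed
  22: kept
  25: kept
  15: removed
Therefore res = [22, 25].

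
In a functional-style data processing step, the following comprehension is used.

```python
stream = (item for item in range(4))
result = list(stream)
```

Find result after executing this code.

Step 1: Generator expression iterates range(4): [0, 1, 2, 3].
Step 2: list() collects all values.
Therefore result = [0, 1, 2, 3].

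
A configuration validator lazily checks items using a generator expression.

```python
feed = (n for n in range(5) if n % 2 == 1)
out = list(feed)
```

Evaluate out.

Step 1: Filter range(5) keeping only odd values:
  n=0: even, excluded
  n=1: odd, included
  n=2: even, excluded
  n=3: odd, included
  n=4: even, excluded
Therefore out = [1, 3].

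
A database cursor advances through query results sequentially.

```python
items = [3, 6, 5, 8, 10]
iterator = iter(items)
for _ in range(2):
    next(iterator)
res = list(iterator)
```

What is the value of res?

Step 1: Create iterator over [3, 6, 5, 8, 10].
Step 2: Advance 2 positions (consuming [3, 6]).
Step 3: list() collects remaining elements: [5, 8, 10].
Therefore res = [5, 8, 10].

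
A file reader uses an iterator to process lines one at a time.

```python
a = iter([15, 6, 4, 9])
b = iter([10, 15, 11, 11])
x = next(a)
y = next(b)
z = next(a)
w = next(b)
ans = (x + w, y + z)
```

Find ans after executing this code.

Step 1: a iterates [15, 6, 4, 9], b iterates [10, 15, 11, 11].
Step 2: x = next(a) = 15, y = next(b) = 10.
Step 3: z = next(a) = 6, w = next(b) = 15.
Step 4: ans = (15 + 15, 10 + 6) = (30, 16).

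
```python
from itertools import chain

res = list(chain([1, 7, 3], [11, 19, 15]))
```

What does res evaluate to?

Step 1: chain() concatenates iterables: [1, 7, 3] + [11, 19, 15].
Therefore res = [1, 7, 3, 11, 19, 15].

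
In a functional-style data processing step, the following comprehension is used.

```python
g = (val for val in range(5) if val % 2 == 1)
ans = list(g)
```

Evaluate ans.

Step 1: Filter range(5) keeping only odd values:
  val=0: even, excluded
  val=1: odd, included
  val=2: even, excluded
  val=3: odd, included
  val=4: even, excluded
Therefore ans = [1, 3].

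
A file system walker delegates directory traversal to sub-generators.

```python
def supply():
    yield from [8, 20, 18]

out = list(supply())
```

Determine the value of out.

Step 1: yield from delegates to the iterable, yielding each element.
Step 2: Collected values: [8, 20, 18].
Therefore out = [8, 20, 18].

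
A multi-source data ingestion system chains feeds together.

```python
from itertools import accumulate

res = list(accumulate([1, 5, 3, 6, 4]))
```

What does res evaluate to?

Step 1: accumulate computes running sums:
  + 1 = 1
  + 5 = 6
  + 3 = 9
  + 6 = 15
  + 4 = 19
Therefore res = [1, 6, 9, 15, 19].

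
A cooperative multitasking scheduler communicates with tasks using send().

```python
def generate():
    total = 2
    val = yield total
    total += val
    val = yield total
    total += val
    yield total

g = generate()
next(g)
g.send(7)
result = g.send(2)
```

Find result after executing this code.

Step 1: next() -> yield total=2.
Step 2: send(7) -> val=7, total = 2+7 = 9, yield 9.
Step 3: send(2) -> val=2, total = 9+2 = 11, yield 11.
Therefore result = 11.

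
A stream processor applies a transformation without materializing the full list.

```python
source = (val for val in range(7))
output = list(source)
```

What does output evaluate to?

Step 1: Generator expression iterates range(7): [0, 1, 2, 3, 4, 5, 6].
Step 2: list() collects all values.
Therefore output = [0, 1, 2, 3, 4, 5, 6].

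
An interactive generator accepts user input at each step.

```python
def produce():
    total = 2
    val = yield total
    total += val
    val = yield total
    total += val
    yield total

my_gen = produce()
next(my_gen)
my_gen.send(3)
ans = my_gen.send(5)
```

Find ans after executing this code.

Step 1: next() -> yield total=2.
Step 2: send(3) -> val=3, total = 2+3 = 5, yield 5.
Step 3: send(5) -> val=5, total = 5+5 = 10, yield 10.
Therefore ans = 10.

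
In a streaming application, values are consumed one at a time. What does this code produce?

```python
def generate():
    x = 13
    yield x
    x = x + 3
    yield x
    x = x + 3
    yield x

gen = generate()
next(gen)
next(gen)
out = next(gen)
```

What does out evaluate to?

Step 1: Trace through generator execution:
  Yield 1: x starts at 13, yield 13
  Yield 2: x = 13 + 3 = 16, yield 16
  Yield 3: x = 16 + 3 = 19, yield 19
Step 2: First next() gets 13, second next() gets the second value, third next() yields 19.
Therefore out = 19.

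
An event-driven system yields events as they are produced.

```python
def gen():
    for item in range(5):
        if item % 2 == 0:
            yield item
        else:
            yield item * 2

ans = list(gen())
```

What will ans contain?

Step 1: For each item in range(5), yield item if even, else item*2:
  item=0 (even): yield 0
  item=1 (odd): yield 1*2 = 2
  item=2 (even): yield 2
  item=3 (odd): yield 3*2 = 6
  item=4 (even): yield 4
Therefore ans = [0, 2, 2, 6, 4].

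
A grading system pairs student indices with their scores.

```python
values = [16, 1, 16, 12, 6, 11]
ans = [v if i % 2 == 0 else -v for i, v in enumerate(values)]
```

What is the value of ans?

Step 1: For each (i, v), keep v if i is even, negate if odd:
  i=0 (even): keep 16
  i=1 (odd): negate to -1
  i=2 (even): keep 16
  i=3 (odd): negate to -12
  i=4 (even): keep 6
  i=5 (odd): negate to -11
Therefore ans = [16, -1, 16, -12, 6, -11].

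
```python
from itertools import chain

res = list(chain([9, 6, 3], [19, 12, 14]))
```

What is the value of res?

Step 1: chain() concatenates iterables: [9, 6, 3] + [19, 12, 14].
Therefore res = [9, 6, 3, 19, 12, 14].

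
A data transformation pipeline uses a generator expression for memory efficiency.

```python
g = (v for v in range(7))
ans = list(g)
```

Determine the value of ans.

Step 1: Generator expression iterates range(7): [0, 1, 2, 3, 4, 5, 6].
Step 2: list() collects all values.
Therefore ans = [0, 1, 2, 3, 4, 5, 6].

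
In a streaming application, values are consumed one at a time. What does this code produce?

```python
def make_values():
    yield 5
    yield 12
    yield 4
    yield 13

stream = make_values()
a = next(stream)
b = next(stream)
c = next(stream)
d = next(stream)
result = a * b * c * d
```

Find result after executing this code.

Step 1: Create generator and consume all values:
  a = next(stream) = 5
  b = next(stream) = 12
  c = next(stream) = 4
  d = next(stream) = 13
Step 2: result = 5 * 12 * 4 * 13 = 3120.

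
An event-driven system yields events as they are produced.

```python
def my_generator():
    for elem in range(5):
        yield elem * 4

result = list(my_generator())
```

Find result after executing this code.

Step 1: For each elem in range(5), yield elem * 4:
  elem=0: yield 0 * 4 = 0
  elem=1: yield 1 * 4 = 4
  elem=2: yield 2 * 4 = 8
  elem=3: yield 3 * 4 = 12
  elem=4: yield 4 * 4 = 16
Therefore result = [0, 4, 8, 12, 16].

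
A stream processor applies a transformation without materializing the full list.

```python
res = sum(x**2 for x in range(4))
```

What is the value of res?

Step 1: Compute x**2 for each x in range(4):
  x=0: 0**2 = 0
  x=1: 1**2 = 1
  x=2: 2**2 = 4
  x=3: 3**2 = 9
Step 2: sum = 0 + 1 + 4 + 9 = 14.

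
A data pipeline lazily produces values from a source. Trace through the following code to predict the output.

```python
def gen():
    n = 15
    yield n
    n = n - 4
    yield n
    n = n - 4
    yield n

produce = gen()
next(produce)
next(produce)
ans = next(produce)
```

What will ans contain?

Step 1: Trace through generator execution:
  Yield 1: n starts at 15, yield 15
  Yield 2: n = 15 - 4 = 11, yield 11
  Yield 3: n = 11 - 4 = 7, yield 7
Step 2: First next() gets 15, second next() gets the second value, third next() yields 7.
Therefore ans = 7.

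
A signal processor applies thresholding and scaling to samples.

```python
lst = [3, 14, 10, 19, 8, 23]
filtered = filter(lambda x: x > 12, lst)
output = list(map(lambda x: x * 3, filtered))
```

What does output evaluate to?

Step 1: Filter lst for elements > 12:
  3: removed
  14: kept
  10: removed
  19: kept
  8: removed
  23: kept
Step 2: Map x * 3 on filtered [14, 19, 23]:
  14 -> 42
  19 -> 57
  23 -> 69
Therefore output = [42, 57, 69].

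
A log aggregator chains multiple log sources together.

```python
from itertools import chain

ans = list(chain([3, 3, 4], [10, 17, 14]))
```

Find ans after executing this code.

Step 1: chain() concatenates iterables: [3, 3, 4] + [10, 17, 14].
Therefore ans = [3, 3, 4, 10, 17, 14].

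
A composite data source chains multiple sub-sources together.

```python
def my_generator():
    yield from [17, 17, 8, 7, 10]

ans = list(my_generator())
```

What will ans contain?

Step 1: yield from delegates to the iterable, yielding each element.
Step 2: Collected values: [17, 17, 8, 7, 10].
Therefore ans = [17, 17, 8, 7, 10].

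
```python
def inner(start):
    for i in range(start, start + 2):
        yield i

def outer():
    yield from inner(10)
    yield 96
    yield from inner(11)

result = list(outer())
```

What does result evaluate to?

Step 1: outer() delegates to inner(10):
  yield 10
  yield 11
Step 2: yield 96
Step 3: Delegates to inner(11):
  yield 11
  yield 12
Therefore result = [10, 11, 96, 11, 12].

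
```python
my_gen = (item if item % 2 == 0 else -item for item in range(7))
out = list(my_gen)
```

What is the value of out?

Step 1: For each item in range(7), yield item if even, else -item:
  item=0: even, yield 0
  item=1: odd, yield -1
  item=2: even, yield 2
  item=3: odd, yield -3
  item=4: even, yield 4
  item=5: odd, yield -5
  item=6: even, yield 6
Therefore out = [0, -1, 2, -3, 4, -5, 6].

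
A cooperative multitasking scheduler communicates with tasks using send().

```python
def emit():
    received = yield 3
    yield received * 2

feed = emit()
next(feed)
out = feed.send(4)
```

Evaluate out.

Step 1: next(feed) advances to first yield, producing 3.
Step 2: send(4) resumes, received = 4.
Step 3: yield received * 2 = 4 * 2 = 8.
Therefore out = 8.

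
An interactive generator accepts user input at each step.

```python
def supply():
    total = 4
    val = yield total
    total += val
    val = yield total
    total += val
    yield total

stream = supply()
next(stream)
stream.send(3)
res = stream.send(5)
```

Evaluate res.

Step 1: next() -> yield total=4.
Step 2: send(3) -> val=3, total = 4+3 = 7, yield 7.
Step 3: send(5) -> val=5, total = 7+5 = 12, yield 12.
Therefore res = 12.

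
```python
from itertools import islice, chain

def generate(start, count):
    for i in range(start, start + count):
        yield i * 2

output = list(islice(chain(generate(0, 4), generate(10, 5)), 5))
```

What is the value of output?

Step 1: generate(0, 4) yields [0, 2, 4, 6].
Step 2: generate(10, 5) yields [20, 22, 24, 26, 28].
Step 3: chain concatenates: [0, 2, 4, 6, 20, 22, 24, 26, 28].
Step 4: islice takes first 5: [0, 2, 4, 6, 20].
Therefore output = [0, 2, 4, 6, 20].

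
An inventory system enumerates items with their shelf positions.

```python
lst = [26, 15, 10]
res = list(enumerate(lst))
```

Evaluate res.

Step 1: enumerate pairs each element with its index:
  (0, 26)
  (1, 15)
  (2, 10)
Therefore res = [(0, 26), (1, 15), (2, 10)].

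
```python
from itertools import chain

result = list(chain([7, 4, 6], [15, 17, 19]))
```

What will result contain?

Step 1: chain() concatenates iterables: [7, 4, 6] + [15, 17, 19].
Therefore result = [7, 4, 6, 15, 17, 19].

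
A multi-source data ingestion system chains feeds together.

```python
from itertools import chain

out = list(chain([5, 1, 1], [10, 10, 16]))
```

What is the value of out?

Step 1: chain() concatenates iterables: [5, 1, 1] + [10, 10, 16].
Therefore out = [5, 1, 1, 10, 10, 16].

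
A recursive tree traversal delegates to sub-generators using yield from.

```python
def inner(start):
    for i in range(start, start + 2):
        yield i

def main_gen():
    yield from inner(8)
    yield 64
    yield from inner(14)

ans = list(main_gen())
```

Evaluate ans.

Step 1: main_gen() delegates to inner(8):
  yield 8
  yield 9
Step 2: yield 64
Step 3: Delegates to inner(14):
  yield 14
  yield 15
Therefore ans = [8, 9, 64, 14, 15].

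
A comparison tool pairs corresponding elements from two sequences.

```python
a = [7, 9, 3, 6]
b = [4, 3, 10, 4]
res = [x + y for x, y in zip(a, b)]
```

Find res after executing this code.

Step 1: Add corresponding elements:
  7 + 4 = 11
  9 + 3 = 12
  3 + 10 = 13
  6 + 4 = 10
Therefore res = [11, 12, 13, 10].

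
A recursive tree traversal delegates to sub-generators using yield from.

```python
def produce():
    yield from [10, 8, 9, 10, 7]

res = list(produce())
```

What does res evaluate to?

Step 1: yield from delegates to the iterable, yielding each element.
Step 2: Collected values: [10, 8, 9, 10, 7].
Therefore res = [10, 8, 9, 10, 7].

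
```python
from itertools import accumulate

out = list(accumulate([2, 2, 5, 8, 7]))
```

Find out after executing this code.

Step 1: accumulate computes running sums:
  + 2 = 2
  + 2 = 4
  + 5 = 9
  + 8 = 17
  + 7 = 24
Therefore out = [2, 4, 9, 17, 24].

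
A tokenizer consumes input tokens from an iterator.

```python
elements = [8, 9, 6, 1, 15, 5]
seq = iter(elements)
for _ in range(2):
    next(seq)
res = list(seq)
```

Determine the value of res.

Step 1: Create iterator over [8, 9, 6, 1, 15, 5].
Step 2: Advance 2 positions (consuming [8, 9]).
Step 3: list() collects remaining elements: [6, 1, 15, 5].
Therefore res = [6, 1, 15, 5].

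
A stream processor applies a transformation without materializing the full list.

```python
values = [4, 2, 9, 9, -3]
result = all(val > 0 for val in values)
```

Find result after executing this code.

Step 1: Check val > 0 for each element in [4, 2, 9, 9, -3]:
  4 > 0: True
  2 > 0: True
  9 > 0: True
  9 > 0: True
  -3 > 0: False
Step 2: all() returns False.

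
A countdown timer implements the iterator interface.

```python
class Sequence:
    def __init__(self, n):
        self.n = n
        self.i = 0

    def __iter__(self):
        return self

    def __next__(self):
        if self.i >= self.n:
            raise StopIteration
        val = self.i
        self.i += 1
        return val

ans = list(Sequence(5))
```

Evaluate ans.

Step 1: Sequence(5) creates an iterator counting 0 to 4.
Step 2: list() consumes all values: [0, 1, 2, 3, 4].
Therefore ans = [0, 1, 2, 3, 4].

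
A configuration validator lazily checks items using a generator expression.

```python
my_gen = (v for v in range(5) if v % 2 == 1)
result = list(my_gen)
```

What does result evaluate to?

Step 1: Filter range(5) keeping only odd values:
  v=0: even, excluded
  v=1: odd, included
  v=2: even, excluded
  v=3: odd, included
  v=4: even, excluded
Therefore result = [1, 3].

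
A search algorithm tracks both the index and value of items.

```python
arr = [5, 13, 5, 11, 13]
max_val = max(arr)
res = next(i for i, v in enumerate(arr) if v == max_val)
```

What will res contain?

Step 1: max([5, 13, 5, 11, 13]) = 13.
Step 2: Find first index where value == 13:
  Index 0: 5 != 13
  Index 1: 13 == 13, found!
Therefore res = 1.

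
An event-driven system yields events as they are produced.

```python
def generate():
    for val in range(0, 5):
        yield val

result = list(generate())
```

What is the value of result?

Step 1: The generator yields each value from range(0, 5).
Step 2: list() consumes all yields: [0, 1, 2, 3, 4].
Therefore result = [0, 1, 2, 3, 4].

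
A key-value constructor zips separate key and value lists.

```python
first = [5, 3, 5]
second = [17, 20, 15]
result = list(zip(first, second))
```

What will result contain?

Step 1: zip pairs elements at same index:
  Index 0: (5, 17)
  Index 1: (3, 20)
  Index 2: (5, 15)
Therefore result = [(5, 17), (3, 20), (5, 15)].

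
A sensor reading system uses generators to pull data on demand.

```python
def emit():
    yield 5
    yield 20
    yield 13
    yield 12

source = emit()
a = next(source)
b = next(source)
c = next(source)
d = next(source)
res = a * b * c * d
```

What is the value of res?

Step 1: Create generator and consume all values:
  a = next(source) = 5
  b = next(source) = 20
  c = next(source) = 13
  d = next(source) = 12
Step 2: res = 5 * 20 * 13 * 12 = 15600.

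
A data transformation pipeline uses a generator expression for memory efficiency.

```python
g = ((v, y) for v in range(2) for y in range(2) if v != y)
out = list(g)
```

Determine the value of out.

Step 1: Nested generator over range(2) x range(2) where v != y:
  (0, 0): excluded (v == y)
  (0, 1): included
  (1, 0): included
  (1, 1): excluded (v == y)
Therefore out = [(0, 1), (1, 0)].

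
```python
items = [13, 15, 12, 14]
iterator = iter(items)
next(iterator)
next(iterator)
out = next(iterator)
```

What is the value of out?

Step 1: Create iterator over [13, 15, 12, 14].
Step 2: next() consumes 13.
Step 3: next() consumes 15.
Step 4: next() returns 12.
Therefore out = 12.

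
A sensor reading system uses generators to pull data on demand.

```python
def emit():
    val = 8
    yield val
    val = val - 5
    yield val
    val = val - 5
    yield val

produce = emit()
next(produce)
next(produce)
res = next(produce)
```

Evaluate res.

Step 1: Trace through generator execution:
  Yield 1: val starts at 8, yield 8
  Yield 2: val = 8 - 5 = 3, yield 3
  Yield 3: val = 3 - 5 = -2, yield -2
Step 2: First next() gets 8, second next() gets the second value, third next() yields -2.
Therefore res = -2.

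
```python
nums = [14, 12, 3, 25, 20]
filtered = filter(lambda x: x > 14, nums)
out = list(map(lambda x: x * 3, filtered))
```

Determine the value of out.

Step 1: Filter nums for elements > 14:
  14: removed
  12: removed
  3: removed
  25: kept
  20: kept
Step 2: Map x * 3 on filtered [25, 20]:
  25 -> 75
  20 -> 60
Therefore out = [75, 60].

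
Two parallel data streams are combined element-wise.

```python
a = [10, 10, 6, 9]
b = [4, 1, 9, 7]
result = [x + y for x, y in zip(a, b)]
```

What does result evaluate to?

Step 1: Add corresponding elements:
  10 + 4 = 14
  10 + 1 = 11
  6 + 9 = 15
  9 + 7 = 16
Therefore result = [14, 11, 15, 16].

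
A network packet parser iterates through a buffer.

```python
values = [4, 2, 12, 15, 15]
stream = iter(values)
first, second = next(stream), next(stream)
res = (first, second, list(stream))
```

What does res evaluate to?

Step 1: Create iterator over [4, 2, 12, 15, 15].
Step 2: first = 4, second = 2.
Step 3: Remaining elements: [12, 15, 15].
Therefore res = (4, 2, [12, 15, 15]).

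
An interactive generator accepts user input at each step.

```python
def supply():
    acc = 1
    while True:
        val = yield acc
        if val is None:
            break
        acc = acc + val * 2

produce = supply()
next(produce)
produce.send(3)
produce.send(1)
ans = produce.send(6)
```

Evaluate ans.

Step 1: next() -> yield acc=1.
Step 2: send(3) -> val=3, acc = 1 + 3*2 = 7, yield 7.
Step 3: send(1) -> val=1, acc = 7 + 1*2 = 9, yield 9.
Step 4: send(6) -> val=6, acc = 9 + 6*2 = 21, yield 21.
Therefore ans = 21.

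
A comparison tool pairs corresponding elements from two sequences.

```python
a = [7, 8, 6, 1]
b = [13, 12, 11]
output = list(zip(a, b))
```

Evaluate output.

Step 1: zip stops at shortest (len(a)=4, len(b)=3):
  Index 0: (7, 13)
  Index 1: (8, 12)
  Index 2: (6, 11)
Step 2: Last element of a (1) has no pair, dropped.
Therefore output = [(7, 13), (8, 12), (6, 11)].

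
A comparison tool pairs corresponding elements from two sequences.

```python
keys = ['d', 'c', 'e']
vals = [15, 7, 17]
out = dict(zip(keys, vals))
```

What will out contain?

Step 1: zip pairs keys with values:
  'd' -> 15
  'c' -> 7
  'e' -> 17
Therefore out = {'d': 15, 'c': 7, 'e': 17}.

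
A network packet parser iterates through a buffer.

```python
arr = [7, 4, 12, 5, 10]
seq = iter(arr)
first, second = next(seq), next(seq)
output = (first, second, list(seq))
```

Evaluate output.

Step 1: Create iterator over [7, 4, 12, 5, 10].
Step 2: first = 7, second = 4.
Step 3: Remaining elements: [12, 5, 10].
Therefore output = (7, 4, [12, 5, 10]).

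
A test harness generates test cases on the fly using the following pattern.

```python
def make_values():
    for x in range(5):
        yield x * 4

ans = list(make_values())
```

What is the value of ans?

Step 1: For each x in range(5), yield x * 4:
  x=0: yield 0 * 4 = 0
  x=1: yield 1 * 4 = 4
  x=2: yield 2 * 4 = 8
  x=3: yield 3 * 4 = 12
  x=4: yield 4 * 4 = 16
Therefore ans = [0, 4, 8, 12, 16].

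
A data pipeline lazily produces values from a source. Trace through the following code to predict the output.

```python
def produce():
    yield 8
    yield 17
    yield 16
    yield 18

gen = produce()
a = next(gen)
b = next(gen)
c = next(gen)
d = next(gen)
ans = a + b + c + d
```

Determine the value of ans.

Step 1: Create generator and consume all values:
  a = next(gen) = 8
  b = next(gen) = 17
  c = next(gen) = 16
  d = next(gen) = 18
Step 2: ans = 8 + 17 + 16 + 18 = 59.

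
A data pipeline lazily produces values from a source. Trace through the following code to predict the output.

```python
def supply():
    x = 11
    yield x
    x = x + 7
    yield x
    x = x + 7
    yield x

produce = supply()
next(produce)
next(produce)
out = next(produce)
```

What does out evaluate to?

Step 1: Trace through generator execution:
  Yield 1: x starts at 11, yield 11
  Yield 2: x = 11 + 7 = 18, yield 18
  Yield 3: x = 18 + 7 = 25, yield 25
Step 2: First next() gets 11, second next() gets the second value, third next() yields 25.
Therefore out = 25.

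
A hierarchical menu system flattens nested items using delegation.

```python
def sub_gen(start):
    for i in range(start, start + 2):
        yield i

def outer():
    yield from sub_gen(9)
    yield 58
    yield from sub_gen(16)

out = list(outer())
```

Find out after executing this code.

Step 1: outer() delegates to sub_gen(9):
  yield 9
  yield 10
Step 2: yield 58
Step 3: Delegates to sub_gen(16):
  yield 16
  yield 17
Therefore out = [9, 10, 58, 16, 17].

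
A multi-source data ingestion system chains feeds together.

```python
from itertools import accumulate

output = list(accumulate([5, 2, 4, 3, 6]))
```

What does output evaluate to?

Step 1: accumulate computes running sums:
  + 5 = 5
  + 2 = 7
  + 4 = 11
  + 3 = 14
  + 6 = 20
Therefore output = [5, 7, 11, 14, 20].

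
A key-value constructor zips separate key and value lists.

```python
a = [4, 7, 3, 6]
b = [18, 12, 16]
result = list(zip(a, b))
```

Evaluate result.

Step 1: zip stops at shortest (len(a)=4, len(b)=3):
  Index 0: (4, 18)
  Index 1: (7, 12)
  Index 2: (3, 16)
Step 2: Last element of a (6) has no pair, dropped.
Therefore result = [(4, 18), (7, 12), (3, 16)].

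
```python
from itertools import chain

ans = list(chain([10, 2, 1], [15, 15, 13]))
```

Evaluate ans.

Step 1: chain() concatenates iterables: [10, 2, 1] + [15, 15, 13].
Therefore ans = [10, 2, 1, 15, 15, 13].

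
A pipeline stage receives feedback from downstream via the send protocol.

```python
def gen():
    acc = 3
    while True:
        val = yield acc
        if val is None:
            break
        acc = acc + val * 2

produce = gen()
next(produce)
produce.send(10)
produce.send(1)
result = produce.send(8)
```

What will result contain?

Step 1: next() -> yield acc=3.
Step 2: send(10) -> val=10, acc = 3 + 10*2 = 23, yield 23.
Step 3: send(1) -> val=1, acc = 23 + 1*2 = 25, yield 25.
Step 4: send(8) -> val=8, acc = 25 + 8*2 = 41, yield 41.
Therefore result = 41.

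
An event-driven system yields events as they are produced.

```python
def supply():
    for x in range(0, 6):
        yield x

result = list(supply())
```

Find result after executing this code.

Step 1: The generator yields each value from range(0, 6).
Step 2: list() consumes all yields: [0, 1, 2, 3, 4, 5].
Therefore result = [0, 1, 2, 3, 4, 5].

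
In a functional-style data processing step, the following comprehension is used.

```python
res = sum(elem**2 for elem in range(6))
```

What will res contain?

Step 1: Compute elem**2 for each elem in range(6):
  elem=0: 0**2 = 0
  elem=1: 1**2 = 1
  elem=2: 2**2 = 4
  elem=3: 3**2 = 9
  elem=4: 4**2 = 16
  elem=5: 5**2 = 25
Step 2: sum = 0 + 1 + 4 + 9 + 16 + 25 = 55.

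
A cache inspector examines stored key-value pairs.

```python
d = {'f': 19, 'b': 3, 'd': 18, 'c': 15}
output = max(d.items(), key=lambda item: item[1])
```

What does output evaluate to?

Step 1: Find item with maximum value:
  ('f', 19)
  ('b', 3)
  ('d', 18)
  ('c', 15)
Step 2: Maximum value is 19 at key 'f'.
Therefore output = ('f', 19).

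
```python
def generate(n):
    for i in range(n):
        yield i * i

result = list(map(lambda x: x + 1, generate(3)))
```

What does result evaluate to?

Step 1: generate(3) yields squares: [0, 1, 4].
Step 2: map adds 1 to each: [1, 2, 5].
Therefore result = [1, 2, 5].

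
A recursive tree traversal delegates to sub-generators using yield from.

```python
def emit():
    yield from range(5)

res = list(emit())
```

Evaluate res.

Step 1: yield from delegates to the iterable, yielding each element.
Step 2: Collected values: [0, 1, 2, 3, 4].
Therefore res = [0, 1, 2, 3, 4].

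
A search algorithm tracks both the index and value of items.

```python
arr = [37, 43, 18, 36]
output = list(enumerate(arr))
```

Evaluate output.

Step 1: enumerate pairs each element with its index:
  (0, 37)
  (1, 43)
  (2, 18)
  (3, 36)
Therefore output = [(0, 37), (1, 43), (2, 18), (3, 36)].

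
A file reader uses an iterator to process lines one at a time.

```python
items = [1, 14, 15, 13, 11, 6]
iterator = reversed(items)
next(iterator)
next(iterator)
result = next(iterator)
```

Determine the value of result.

Step 1: reversed([1, 14, 15, 13, 11, 6]) gives iterator: [6, 11, 13, 15, 14, 1].
Step 2: First next() = 6, second next() = 11.
Step 3: Third next() = 13.
Therefore result = 13.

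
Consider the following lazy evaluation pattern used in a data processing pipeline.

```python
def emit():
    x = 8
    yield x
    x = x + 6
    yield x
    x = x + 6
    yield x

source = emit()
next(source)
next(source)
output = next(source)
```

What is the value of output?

Step 1: Trace through generator execution:
  Yield 1: x starts at 8, yield 8
  Yield 2: x = 8 + 6 = 14, yield 14
  Yield 3: x = 14 + 6 = 20, yield 20
Step 2: First next() gets 8, second next() gets the second value, third next() yields 20.
Therefore output = 20.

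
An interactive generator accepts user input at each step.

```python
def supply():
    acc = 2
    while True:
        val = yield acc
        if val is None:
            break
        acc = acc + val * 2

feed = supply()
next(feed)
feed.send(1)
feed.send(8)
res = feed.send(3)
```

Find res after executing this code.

Step 1: next() -> yield acc=2.
Step 2: send(1) -> val=1, acc = 2 + 1*2 = 4, yield 4.
Step 3: send(8) -> val=8, acc = 4 + 8*2 = 20, yield 20.
Step 4: send(3) -> val=3, acc = 20 + 3*2 = 26, yield 26.
Therefore res = 26.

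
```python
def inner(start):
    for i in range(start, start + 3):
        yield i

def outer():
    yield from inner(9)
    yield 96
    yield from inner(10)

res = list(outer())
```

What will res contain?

Step 1: outer() delegates to inner(9):
  yield 9
  yield 10
  yield 11
Step 2: yield 96
Step 3: Delegates to inner(10):
  yield 10
  yield 11
  yield 12
Therefore res = [9, 10, 11, 96, 10, 11, 12].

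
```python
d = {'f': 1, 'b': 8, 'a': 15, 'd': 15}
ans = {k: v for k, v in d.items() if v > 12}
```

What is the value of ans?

Step 1: Filter items where value > 12:
  'f': 1 <= 12: removed
  'b': 8 <= 12: removed
  'a': 15 > 12: kept
  'd': 15 > 12: kept
Therefore ans = {'a': 15, 'd': 15}.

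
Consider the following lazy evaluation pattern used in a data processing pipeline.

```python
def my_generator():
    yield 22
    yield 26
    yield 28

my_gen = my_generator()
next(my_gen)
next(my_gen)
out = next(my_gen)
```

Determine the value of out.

Step 1: my_generator() creates a generator.
Step 2: next(my_gen) yields 22 (consumed and discarded).
Step 3: next(my_gen) yields 26 (consumed and discarded).
Step 4: next(my_gen) yields 28, assigned to out.
Therefore out = 28.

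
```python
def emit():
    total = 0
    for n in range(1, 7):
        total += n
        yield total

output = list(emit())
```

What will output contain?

Step 1: Generator accumulates running sum:
  n=1: total = 1, yield 1
  n=2: total = 3, yield 3
  n=3: total = 6, yield 6
  n=4: total = 10, yield 10
  n=5: total = 15, yield 15
  n=6: total = 21, yield 21
Therefore output = [1, 3, 6, 10, 15, 21].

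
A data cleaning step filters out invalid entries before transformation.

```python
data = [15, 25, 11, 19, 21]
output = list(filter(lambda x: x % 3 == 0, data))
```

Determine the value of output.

Step 1: Filter elements divisible by 3:
  15 % 3 = 0: kept
  25 % 3 = 1: removed
  11 % 3 = 2: removed
  19 % 3 = 1: removed
  21 % 3 = 0: kept
Therefore output = [15, 21].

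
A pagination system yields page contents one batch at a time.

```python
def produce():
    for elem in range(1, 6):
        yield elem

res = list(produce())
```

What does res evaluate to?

Step 1: The generator yields each value from range(1, 6).
Step 2: list() consumes all yields: [1, 2, 3, 4, 5].
Therefore res = [1, 2, 3, 4, 5].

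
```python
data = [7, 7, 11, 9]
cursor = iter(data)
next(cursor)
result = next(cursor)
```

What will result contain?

Step 1: Create iterator over [7, 7, 11, 9].
Step 2: next() consumes 7.
Step 3: next() returns 7.
Therefore result = 7.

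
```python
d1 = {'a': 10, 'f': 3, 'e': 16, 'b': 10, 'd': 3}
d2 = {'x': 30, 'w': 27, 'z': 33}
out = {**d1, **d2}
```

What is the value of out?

Step 1: Merge d1 and d2 (d2 values override on key conflicts).
Step 2: d1 has keys ['a', 'f', 'e', 'b', 'd'], d2 has keys ['x', 'w', 'z'].
Therefore out = {'a': 10, 'f': 3, 'e': 16, 'b': 10, 'd': 3, 'x': 30, 'w': 27, 'z': 33}.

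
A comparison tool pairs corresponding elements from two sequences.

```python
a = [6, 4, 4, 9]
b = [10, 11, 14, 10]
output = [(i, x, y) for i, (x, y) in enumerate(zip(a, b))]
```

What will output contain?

Step 1: enumerate(zip(a, b)) gives index with paired elements:
  i=0: (6, 10)
  i=1: (4, 11)
  i=2: (4, 14)
  i=3: (9, 10)
Therefore output = [(0, 6, 10), (1, 4, 11), (2, 4, 14), (3, 9, 10)].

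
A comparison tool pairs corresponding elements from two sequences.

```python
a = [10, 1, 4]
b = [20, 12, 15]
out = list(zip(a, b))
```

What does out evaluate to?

Step 1: zip pairs elements at same index:
  Index 0: (10, 20)
  Index 1: (1, 12)
  Index 2: (4, 15)
Therefore out = [(10, 20), (1, 12), (4, 15)].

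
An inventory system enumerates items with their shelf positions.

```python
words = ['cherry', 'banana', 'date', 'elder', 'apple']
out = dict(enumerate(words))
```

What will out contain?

Step 1: enumerate pairs indices with words:
  0 -> 'cherry'
  1 -> 'banana'
  2 -> 'date'
  3 -> 'elder'
  4 -> 'apple'
Therefore out = {0: 'cherry', 1: 'banana', 2: 'date', 3: 'elder', 4: 'apple'}.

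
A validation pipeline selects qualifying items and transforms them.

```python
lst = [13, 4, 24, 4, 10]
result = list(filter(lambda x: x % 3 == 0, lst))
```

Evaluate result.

Step 1: Filter elements divisible by 3:
  13 % 3 = 1: removed
  4 % 3 = 1: removed
  24 % 3 = 0: kept
  4 % 3 = 1: removed
  10 % 3 = 1: removed
Therefore result = [24].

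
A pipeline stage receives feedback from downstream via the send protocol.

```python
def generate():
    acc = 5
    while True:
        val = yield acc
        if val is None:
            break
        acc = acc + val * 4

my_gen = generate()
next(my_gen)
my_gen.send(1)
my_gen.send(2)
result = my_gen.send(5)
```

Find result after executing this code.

Step 1: next() -> yield acc=5.
Step 2: send(1) -> val=1, acc = 5 + 1*4 = 9, yield 9.
Step 3: send(2) -> val=2, acc = 9 + 2*4 = 17, yield 17.
Step 4: send(5) -> val=5, acc = 17 + 5*4 = 37, yield 37.
Therefore result = 37.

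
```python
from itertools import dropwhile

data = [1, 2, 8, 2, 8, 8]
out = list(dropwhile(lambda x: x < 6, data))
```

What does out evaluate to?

Step 1: dropwhile drops elements while < 6:
  1 < 6: dropped
  2 < 6: dropped
  8: kept (dropping stopped)
Step 2: Remaining elements kept regardless of condition.
Therefore out = [8, 2, 8, 8].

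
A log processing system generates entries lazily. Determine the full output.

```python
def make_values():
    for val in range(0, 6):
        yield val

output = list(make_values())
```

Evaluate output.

Step 1: The generator yields each value from range(0, 6).
Step 2: list() consumes all yields: [0, 1, 2, 3, 4, 5].
Therefore output = [0, 1, 2, 3, 4, 5].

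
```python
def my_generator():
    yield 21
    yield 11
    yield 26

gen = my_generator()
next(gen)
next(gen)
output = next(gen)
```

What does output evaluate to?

Step 1: my_generator() creates a generator.
Step 2: next(gen) yields 21 (consumed and discarded).
Step 3: next(gen) yields 11 (consumed and discarded).
Step 4: next(gen) yields 26, assigned to output.
Therefore output = 26.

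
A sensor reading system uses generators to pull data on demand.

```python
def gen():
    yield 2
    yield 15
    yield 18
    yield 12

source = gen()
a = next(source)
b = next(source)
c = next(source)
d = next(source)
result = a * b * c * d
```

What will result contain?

Step 1: Create generator and consume all values:
  a = next(source) = 2
  b = next(source) = 15
  c = next(source) = 18
  d = next(source) = 12
Step 2: result = 2 * 15 * 18 * 12 = 6480.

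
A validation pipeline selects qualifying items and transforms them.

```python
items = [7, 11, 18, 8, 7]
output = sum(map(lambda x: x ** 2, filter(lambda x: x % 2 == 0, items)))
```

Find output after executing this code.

Step 1: Filter even numbers from [7, 11, 18, 8, 7]: [18, 8]
Step 2: Square each: [324, 64]
Step 3: Sum = 388.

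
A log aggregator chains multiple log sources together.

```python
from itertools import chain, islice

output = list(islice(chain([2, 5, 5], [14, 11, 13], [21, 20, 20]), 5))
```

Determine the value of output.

Step 1: chain([2, 5, 5], [14, 11, 13], [21, 20, 20]) = [2, 5, 5, 14, 11, 13, 21, 20, 20].
Step 2: islice takes first 5 elements: [2, 5, 5, 14, 11].
Therefore output = [2, 5, 5, 14, 11].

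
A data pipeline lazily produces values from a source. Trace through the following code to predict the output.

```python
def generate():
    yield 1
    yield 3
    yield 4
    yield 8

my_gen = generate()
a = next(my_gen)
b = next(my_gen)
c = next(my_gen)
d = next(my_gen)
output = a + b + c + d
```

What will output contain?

Step 1: Create generator and consume all values:
  a = next(my_gen) = 1
  b = next(my_gen) = 3
  c = next(my_gen) = 4
  d = next(my_gen) = 8
Step 2: output = 1 + 3 + 4 + 8 = 16.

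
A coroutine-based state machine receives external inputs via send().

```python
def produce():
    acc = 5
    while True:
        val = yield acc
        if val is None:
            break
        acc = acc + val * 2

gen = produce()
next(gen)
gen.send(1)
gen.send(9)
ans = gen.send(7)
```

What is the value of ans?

Step 1: next() -> yield acc=5.
Step 2: send(1) -> val=1, acc = 5 + 1*2 = 7, yield 7.
Step 3: send(9) -> val=9, acc = 7 + 9*2 = 25, yield 25.
Step 4: send(7) -> val=7, acc = 25 + 7*2 = 39, yield 39.
Therefore ans = 39.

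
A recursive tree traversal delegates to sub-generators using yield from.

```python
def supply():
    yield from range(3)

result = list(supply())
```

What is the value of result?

Step 1: yield from delegates to the iterable, yielding each element.
Step 2: Collected values: [0, 1, 2].
Therefore result = [0, 1, 2].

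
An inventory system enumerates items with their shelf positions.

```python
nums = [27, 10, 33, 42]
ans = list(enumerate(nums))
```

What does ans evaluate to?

Step 1: enumerate pairs each element with its index:
  (0, 27)
  (1, 10)
  (2, 33)
  (3, 42)
Therefore ans = [(0, 27), (1, 10), (2, 33), (3, 42)].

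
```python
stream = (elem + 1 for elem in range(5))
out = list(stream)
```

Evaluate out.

Step 1: For each elem in range(5), compute elem+1:
  elem=0: 0+1 = 1
  elem=1: 1+1 = 2
  elem=2: 2+1 = 3
  elem=3: 3+1 = 4
  elem=4: 4+1 = 5
Therefore out = [1, 2, 3, 4, 5].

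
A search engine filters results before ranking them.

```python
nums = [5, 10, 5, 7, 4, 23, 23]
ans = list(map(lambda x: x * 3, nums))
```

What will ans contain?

Step 1: Apply lambda x: x * 3 to each element:
  5 -> 15
  10 -> 30
  5 -> 15
  7 -> 21
  4 -> 12
  23 -> 69
  23 -> 69
Therefore ans = [15, 30, 15, 21, 12, 69, 69].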